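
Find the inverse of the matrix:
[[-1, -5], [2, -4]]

For [[a,b],[c,d]], inverse = (1/det)·[[d,-b],[-c,a]]
det = (-1)(-4) - (-5)(2) = 4 - -10 = 14
Inverse = (1/14)·[[-4, 5], [-2, -1]]
= [[-2/7, 5/14], [-1/7, -1/14]]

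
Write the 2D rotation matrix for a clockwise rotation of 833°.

Rotation matrix formula: [[cos θ, -sin θ], [sin θ, cos θ]]
A clockwise rotation by 833° is equivalent to a counterclockwise rotation by -833°.
For θ = -833°:
cos(-833°) = -0.3907
sin(-833°) = -0.9205
Result: [[-0.3907, 0.9205], [-0.9205, -0.3907]]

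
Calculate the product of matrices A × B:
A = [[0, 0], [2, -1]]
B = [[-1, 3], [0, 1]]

Matrix multiplication:
C[0][0] = 0×-1 + 0×0 = 0
C[0][1] = 0×3 + 0×1 = 0
C[1][0] = 2×-1 + -1×0 = -2
C[1][1] = 2×3 + -1×1 = 5
Result: [[0, 0], [-2, 5]]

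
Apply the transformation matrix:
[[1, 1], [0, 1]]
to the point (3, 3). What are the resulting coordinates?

Matrix multiplication:
[[1, 1], [0, 1]] × [3, 3]ᵀ
= [(1)(3) + (1)(3), (0)(3) + (1)(3)]ᵀ
= [6, 3]ᵀ
Result: (6, 3)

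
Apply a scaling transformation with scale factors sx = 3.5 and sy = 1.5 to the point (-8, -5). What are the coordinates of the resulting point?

Scaling matrix:
[[3.50, 0], [0, 1.50]]
Result: (-8 × 3.5, -5 × 1.5) = (-28, -7.5)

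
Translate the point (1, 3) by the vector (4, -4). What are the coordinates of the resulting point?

Translation by (4, -4) (homogeneous matrix [[1, 0, 4], [0, 1, -4], [0, 0, 1]]):
x' = 1 + 4 = 5
y' = 3 + -4 = -1
Result: (5, -1)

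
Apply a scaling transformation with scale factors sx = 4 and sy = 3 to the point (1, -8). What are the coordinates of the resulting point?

Scaling matrix:
[[4, 0], [0, 3]]
Result: (1 × 4, -8 × 3) = (4, -24)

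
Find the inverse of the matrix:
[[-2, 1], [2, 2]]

For [[a,b],[c,d]], inverse = (1/det)·[[d,-b],[-c,a]]
det = (-2)(2) - (1)(2) = -4 - 2 = -6
Inverse = (1/-6)·[[2, -1], [-2, -2]]
= [[-1/3, 1/6], [1/3, 1/3]]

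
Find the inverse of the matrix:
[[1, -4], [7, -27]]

For [[a,b],[c,d]], inverse = (1/det)·[[d,-b],[-c,a]]
det = (1)(-27) - (-4)(7) = -27 - -28 = 1
Inverse = [[-27, 4], [-7, 1]]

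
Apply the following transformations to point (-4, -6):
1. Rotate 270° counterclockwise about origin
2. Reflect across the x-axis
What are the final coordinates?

Step 1: Rotate 270° → (-6, 4)
Step 2: Reflect across x-axis → (-6, -4)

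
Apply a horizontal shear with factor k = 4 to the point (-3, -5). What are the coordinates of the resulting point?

Shear matrix for horizontal shear with factor k = 4:
[[1, 4], [0, 1]]
Result: (-3, -5) → (-23, -5)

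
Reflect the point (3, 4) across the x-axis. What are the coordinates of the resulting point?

Reflection across x-axis: (3, 4) → (3, -4)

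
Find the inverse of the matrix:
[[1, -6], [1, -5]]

For [[a,b],[c,d]], inverse = (1/det)·[[d,-b],[-c,a]]
det = (1)(-5) - (-6)(1) = -5 - -6 = 1
Inverse = [[-5, 6], [-1, 1]]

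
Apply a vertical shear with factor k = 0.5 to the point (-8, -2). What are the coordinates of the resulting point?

Shear matrix for vertical shear with factor k = 0.5:
[[1, 0], [0.50, 1]]
Result: (-8, -2) → (-8, -6)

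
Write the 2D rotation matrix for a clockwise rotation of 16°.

Rotation matrix formula: [[cos θ, -sin θ], [sin θ, cos θ]]
A clockwise rotation by 16° is equivalent to a counterclockwise rotation by -16°.
For θ = -16°:
cos(-16°) = 0.9613
sin(-16°) = -0.2756
Result: [[0.9613, 0.2756], [-0.2756, 0.9613]]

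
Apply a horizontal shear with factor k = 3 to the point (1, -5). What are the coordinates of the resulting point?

Shear matrix for horizontal shear with factor k = 3:
[[1, 3], [0, 1]]
Result: (1, -5) → (-14, -5)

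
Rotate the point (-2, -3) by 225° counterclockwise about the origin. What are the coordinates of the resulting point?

Rotation matrix for 225°: [[cos 225°, -sin 225°], [sin 225°, cos 225°]] ≈ [[-0.707107, 0.707107], [-0.707107, -0.707107]]
[[-0.707107, 0.707107], [-0.707107, -0.707107]] × [-2, -3]ᵀ ≈ [-0.7071, 3.5355]ᵀ
Result: (-0.7071, 3.5355)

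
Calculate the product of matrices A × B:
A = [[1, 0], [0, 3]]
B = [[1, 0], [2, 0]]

Matrix multiplication:
C[0][0] = 1×1 + 0×2 = 1
C[0][1] = 1×0 + 0×0 = 0
C[1][0] = 0×1 + 3×2 = 6
C[1][1] = 0×0 + 3×0 = 0
Result: [[1, 0], [6, 0]]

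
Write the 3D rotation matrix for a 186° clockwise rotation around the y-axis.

Rotation matrix for clockwise 186° around y-axis:
A clockwise rotation by 186° is a counterclockwise rotation by -186°.
cos(-186°) = -0.9945, sin(-186°) = 0.1045
Result: [[-0.9945, 0, 0.1045], [0, 1, 0], [-0.1045, 0, -0.9945]]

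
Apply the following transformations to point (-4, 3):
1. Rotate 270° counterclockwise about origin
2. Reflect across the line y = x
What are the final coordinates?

Step 1: Rotate 270° → (3, 4)
Step 2: Reflect across line y = x → (4, 3)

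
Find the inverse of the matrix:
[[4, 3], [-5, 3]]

For [[a,b],[c,d]], inverse = (1/det)·[[d,-b],[-c,a]]
det = (4)(3) - (3)(-5) = 12 - -15 = 27
Inverse = (1/27)·[[3, -3], [5, 4]]
= [[1/9, -1/9], [5/27, 4/27]]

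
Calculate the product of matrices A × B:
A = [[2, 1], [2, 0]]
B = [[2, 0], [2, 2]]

Matrix multiplication:
C[0][0] = 2×2 + 1×2 = 6
C[0][1] = 2×0 + 1×2 = 2
C[1][0] = 2×2 + 0×2 = 4
C[1][1] = 2×0 + 0×2 = 0
Result: [[6, 2], [4, 0]]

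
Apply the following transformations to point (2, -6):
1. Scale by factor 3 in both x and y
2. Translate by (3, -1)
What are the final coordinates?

Step 1: Scale (2, -6) by 3 → (6, -18)
Step 2: Translate by (3, -1) → (9, -19)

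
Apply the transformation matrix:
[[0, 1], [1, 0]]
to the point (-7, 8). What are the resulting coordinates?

Matrix multiplication:
[[0, 1], [1, 0]] × [-7, 8]ᵀ
= [(0)(-7) + (1)(8), (1)(-7) + (0)(8)]ᵀ
= [8, -7]ᵀ
Result: (8, -7)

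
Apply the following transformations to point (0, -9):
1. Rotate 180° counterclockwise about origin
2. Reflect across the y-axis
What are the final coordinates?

Step 1: Rotate 180° → (0, 9)
Step 2: Reflect across y-axis → (0, 9)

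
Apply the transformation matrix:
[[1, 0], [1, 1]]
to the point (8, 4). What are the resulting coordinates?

Matrix multiplication:
[[1, 0], [1, 1]] × [8, 4]ᵀ
= [(1)(8) + (0)(4), (1)(8) + (1)(4)]ᵀ
= [8, 12]ᵀ
Result: (8, 12)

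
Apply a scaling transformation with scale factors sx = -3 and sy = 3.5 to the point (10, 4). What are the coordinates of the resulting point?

Scaling matrix:
[[-3, 0], [0, 3.50]]
Result: (10 × -3, 4 × 3.5) = (-30, 14)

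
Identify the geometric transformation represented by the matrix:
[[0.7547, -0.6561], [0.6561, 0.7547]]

This matrix represents: rotation by 41° counterclockwise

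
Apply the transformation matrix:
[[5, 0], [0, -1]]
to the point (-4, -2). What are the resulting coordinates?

Matrix multiplication:
[[5, 0], [0, -1]] × [-4, -2]ᵀ
= [(5)(-4) + (0)(-2), (0)(-4) + (-1)(-2)]ᵀ
= [-20, 2]ᵀ
Result: (-20, 2)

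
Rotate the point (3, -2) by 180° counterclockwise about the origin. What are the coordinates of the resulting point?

Rotation matrix for 180°: [[cos 180°, -sin 180°], [sin 180°, cos 180°]] = [[-1, 0], [0, -1]]
[[-1, 0], [0, -1]] × [3, -2]ᵀ = [-3, 2]ᵀ
Result: (-3, 2)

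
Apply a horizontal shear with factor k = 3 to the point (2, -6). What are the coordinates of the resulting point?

Shear matrix for horizontal shear with factor k = 3:
[[1, 3], [0, 1]]
Result: (2, -6) → (-16, -6)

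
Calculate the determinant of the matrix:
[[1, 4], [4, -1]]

For a 2×2 matrix [[a, b], [c, d]], det = ad - bc
det = (1)(-1) - (4)(4) = -1 - 16 = -17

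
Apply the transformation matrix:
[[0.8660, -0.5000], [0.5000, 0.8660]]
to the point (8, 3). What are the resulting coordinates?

Matrix multiplication:
[[0.8660, -0.5000], [0.5000, 0.8660]] × [8, 3]ᵀ
= [(0.8660)(8) + (-0.5000)(3), (0.5000)(8) + (0.8660)(3)]ᵀ
= [5.4280, 6.5980]ᵀ
Result: (5.4280, 6.5980)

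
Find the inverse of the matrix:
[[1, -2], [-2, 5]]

For [[a,b],[c,d]], inverse = (1/det)·[[d,-b],[-c,a]]
det = (1)(5) - (-2)(-2) = 5 - 4 = 1
Inverse = [[5, 2], [2, 1]]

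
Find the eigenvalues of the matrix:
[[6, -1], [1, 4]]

Characteristic equation: det(A - λI) = 0
λ² - (trace)λ + (det) = 0
trace = 6 + 4 = 10, det = (6)(4) - (-1)(1) = 25
λ² - (10)λ + (25) = 0
λ = (10 ± √((10)² - 4·(25))) / 2 = (10 ± √0) / 2
Solving: λ = 5, 5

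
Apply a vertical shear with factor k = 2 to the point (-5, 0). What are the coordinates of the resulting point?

Shear matrix for vertical shear with factor k = 2:
[[1, 0], [2, 1]]
Result: (-5, 0) → (-5, -10)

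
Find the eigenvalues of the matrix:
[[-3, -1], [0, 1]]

Characteristic equation: det(A - λI) = 0
λ² - (trace)λ + (det) = 0
trace = -3 + 1 = -2, det = (-3)(1) - (-1)(0) = -3
λ² - (-2)λ + (-3) = 0
λ = (-2 ± √((-2)² - 4·(-3))) / 2 = (-2 ± √16) / 2
Solving: λ = -3, 1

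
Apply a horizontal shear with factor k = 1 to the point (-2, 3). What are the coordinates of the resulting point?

Shear matrix for horizontal shear with factor k = 1:
[[1, 1], [0, 1]]
Result: (-2, 3) → (1, 3)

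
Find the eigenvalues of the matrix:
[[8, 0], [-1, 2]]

Characteristic equation: det(A - λI) = 0
λ² - (trace)λ + (det) = 0
trace = 8 + 2 = 10, det = (8)(2) - (0)(-1) = 16
λ² - (10)λ + (16) = 0
λ = (10 ± √((10)² - 4·(16))) / 2 = (10 ± √36) / 2
Solving: λ = 2, 8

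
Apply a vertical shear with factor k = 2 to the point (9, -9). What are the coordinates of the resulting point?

Shear matrix for vertical shear with factor k = 2:
[[1, 0], [2, 1]]
Result: (9, -9) → (9, 9)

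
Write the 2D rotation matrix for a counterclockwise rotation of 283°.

Rotation matrix formula: [[cos θ, -sin θ], [sin θ, cos θ]]
For θ = 283°:
cos(283°) = 0.2250
sin(283°) = -0.9744
Result: [[0.2250, 0.9744], [-0.9744, 0.2250]]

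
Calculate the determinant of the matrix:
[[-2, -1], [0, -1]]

For a 2×2 matrix [[a, b], [c, d]], det = ad - bc
det = (-2)(-1) - (-1)(0) = 2 - 0 = 2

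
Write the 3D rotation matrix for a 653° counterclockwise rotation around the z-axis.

Rotation matrix for counterclockwise 653° around z-axis:
cos(653°) = 0.3907, sin(653°) = -0.9205
Result: [[0.3907, 0.9205, 0], [-0.9205, 0.3907, 0], [0, 0, 1]]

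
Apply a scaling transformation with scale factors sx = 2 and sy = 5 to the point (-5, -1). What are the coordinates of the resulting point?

Scaling matrix:
[[2, 0], [0, 5]]
Result: (-5 × 2, -1 × 5) = (-10, -5)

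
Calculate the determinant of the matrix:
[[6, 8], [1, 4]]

For a 2×2 matrix [[a, b], [c, d]], det = ad - bc
det = (6)(4) - (8)(1) = 24 - 8 = 16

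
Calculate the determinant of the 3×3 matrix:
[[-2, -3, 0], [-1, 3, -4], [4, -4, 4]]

Expansion along first row:
det = -2·det([[3,-4],[-4,4]]) - -3·det([[-1,-4],[4,4]]) + 0·det([[-1,3],[4,-4]])
    = -2·(3·4 - -4·-4) - -3·(-1·4 - -4·4) + 0·(-1·-4 - 3·4)
    = -2·-4 - -3·12 + 0·-8
    = 8 + 36 + 0 = 44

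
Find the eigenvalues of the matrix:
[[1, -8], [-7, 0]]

Characteristic equation: det(A - λI) = 0
λ² - (trace)λ + (det) = 0
trace = 1 + 0 = 1, det = (1)(0) - (-8)(-7) = -56
λ² - (1)λ + (-56) = 0
λ = (1 ± √((1)² - 4·(-56))) / 2 = (1 ± √225) / 2
Solving: λ = -7, 8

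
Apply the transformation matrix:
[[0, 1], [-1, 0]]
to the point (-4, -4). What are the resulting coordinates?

Matrix multiplication:
[[0, 1], [-1, 0]] × [-4, -4]ᵀ
= [(0)(-4) + (1)(-4), (-1)(-4) + (0)(-4)]ᵀ
= [-4, 4]ᵀ
Result: (-4, 4)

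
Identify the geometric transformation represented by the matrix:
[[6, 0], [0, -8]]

This matrix represents: non-uniform scaling by sx = 6, sy = -8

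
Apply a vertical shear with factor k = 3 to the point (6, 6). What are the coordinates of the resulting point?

Shear matrix for vertical shear with factor k = 3:
[[1, 0], [3, 1]]
Result: (6, 6) → (6, 24)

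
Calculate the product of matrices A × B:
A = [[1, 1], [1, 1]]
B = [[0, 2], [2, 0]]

Matrix multiplication:
C[0][0] = 1×0 + 1×2 = 2
C[0][1] = 1×2 + 1×0 = 2
C[1][0] = 1×0 + 1×2 = 2
C[1][1] = 1×2 + 1×0 = 2
Result: [[2, 2], [2, 2]]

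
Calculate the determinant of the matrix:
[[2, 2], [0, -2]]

For a 2×2 matrix [[a, b], [c, d]], det = ad - bc
det = (2)(-2) - (2)(0) = -4 - 0 = -4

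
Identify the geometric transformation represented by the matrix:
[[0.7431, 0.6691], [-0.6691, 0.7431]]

This matrix represents: rotation by 318° counterclockwise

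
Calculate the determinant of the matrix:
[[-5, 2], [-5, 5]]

For a 2×2 matrix [[a, b], [c, d]], det = ad - bc
det = (-5)(5) - (2)(-5) = -25 - -10 = -15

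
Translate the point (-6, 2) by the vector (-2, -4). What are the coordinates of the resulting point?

Translation by (-2, -4) (homogeneous matrix [[1, 0, -2], [0, 1, -4], [0, 0, 1]]):
x' = -6 + -2 = -8
y' = 2 + -4 = -2
Result: (-8, -2)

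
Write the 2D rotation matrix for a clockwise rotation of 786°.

Rotation matrix formula: [[cos θ, -sin θ], [sin θ, cos θ]]
A clockwise rotation by 786° is equivalent to a counterclockwise rotation by -786°.
For θ = -786°:
cos(-786°) = 0.4067
sin(-786°) = -0.9135
Result: [[0.4067, 0.9135], [-0.9135, 0.4067]]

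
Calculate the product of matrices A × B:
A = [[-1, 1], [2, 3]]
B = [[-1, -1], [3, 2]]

Matrix multiplication:
C[0][0] = -1×-1 + 1×3 = 4
C[0][1] = -1×-1 + 1×2 = 3
C[1][0] = 2×-1 + 3×3 = 7
C[1][1] = 2×-1 + 3×2 = 4
Result: [[4, 3], [7, 4]]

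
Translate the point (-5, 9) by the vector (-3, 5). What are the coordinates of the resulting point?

Translation by (-3, 5) (homogeneous matrix [[1, 0, -3], [0, 1, 5], [0, 0, 1]]):
x' = -5 + -3 = -8
y' = 9 + 5 = 14
Result: (-8, 14)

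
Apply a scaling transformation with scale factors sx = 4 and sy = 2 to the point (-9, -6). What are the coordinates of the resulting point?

Scaling matrix:
[[4, 0], [0, 2]]
Result: (-9 × 4, -6 × 2) = (-36, -12)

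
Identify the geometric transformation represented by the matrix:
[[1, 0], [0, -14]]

This matrix represents: non-uniform scaling by sx = 1, sy = -14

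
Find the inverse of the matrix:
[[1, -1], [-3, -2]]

For [[a,b],[c,d]], inverse = (1/det)·[[d,-b],[-c,a]]
det = (1)(-2) - (-1)(-3) = -2 - 3 = -5
Inverse = (1/-5)·[[-2, 1], [3, 1]]
= [[2/5, -1/5], [-3/5, -1/5]]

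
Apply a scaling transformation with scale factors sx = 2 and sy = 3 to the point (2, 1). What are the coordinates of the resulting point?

Scaling matrix:
[[2, 0], [0, 3]]
Result: (2 × 2, 1 × 3) = (4, 3)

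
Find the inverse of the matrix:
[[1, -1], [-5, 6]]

For [[a,b],[c,d]], inverse = (1/det)·[[d,-b],[-c,a]]
det = (1)(6) - (-1)(-5) = 6 - 5 = 1
Inverse = [[6, 1], [5, 1]]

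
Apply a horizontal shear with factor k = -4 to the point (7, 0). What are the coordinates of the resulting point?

Shear matrix for horizontal shear with factor k = -4:
[[1, -4], [0, 1]]
Result: (7, 0) → (7, 0)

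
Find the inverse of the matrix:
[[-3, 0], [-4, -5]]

For [[a,b],[c,d]], inverse = (1/det)·[[d,-b],[-c,a]]
det = (-3)(-5) - (0)(-4) = 15 - 0 = 15
Inverse = (1/15)·[[-5, 0], [4, -3]]
= [[-1/3, 0], [4/15, -1/5]]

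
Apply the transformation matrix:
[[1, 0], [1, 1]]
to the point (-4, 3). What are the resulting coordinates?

Matrix multiplication:
[[1, 0], [1, 1]] × [-4, 3]ᵀ
= [(1)(-4) + (0)(3), (1)(-4) + (1)(3)]ᵀ
= [-4, -1]ᵀ
Result: (-4, -1)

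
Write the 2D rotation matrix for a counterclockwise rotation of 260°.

Rotation matrix formula: [[cos θ, -sin θ], [sin θ, cos θ]]
For θ = 260°:
cos(260°) = -0.1736
sin(260°) = -0.9848
Result: [[-0.1736, 0.9848], [-0.9848, -0.1736]]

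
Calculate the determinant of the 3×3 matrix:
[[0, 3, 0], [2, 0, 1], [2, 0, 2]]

Expansion along first row:
det = 0·det([[0,1],[0,2]]) - 3·det([[2,1],[2,2]]) + 0·det([[2,0],[2,0]])
    = 0·(0·2 - 1·0) - 3·(2·2 - 1·2) + 0·(2·0 - 0·2)
    = 0·0 - 3·2 + 0·0
    = 0 + -6 + 0 = -6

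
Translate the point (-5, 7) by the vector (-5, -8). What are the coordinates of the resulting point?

Translation by (-5, -8) (homogeneous matrix [[1, 0, -5], [0, 1, -8], [0, 0, 1]]):
x' = -5 + -5 = -10
y' = 7 + -8 = -1
Result: (-10, -1)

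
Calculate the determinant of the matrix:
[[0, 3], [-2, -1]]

For a 2×2 matrix [[a, b], [c, d]], det = ad - bc
det = (0)(-1) - (3)(-2) = 0 - -6 = 6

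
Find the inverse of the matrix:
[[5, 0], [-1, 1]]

For [[a,b],[c,d]], inverse = (1/det)·[[d,-b],[-c,a]]
det = (5)(1) - (0)(-1) = 5 - 0 = 5
Inverse = (1/5)·[[1, 0], [1, 5]]
= [[1/5, 0], [1/5, 1]]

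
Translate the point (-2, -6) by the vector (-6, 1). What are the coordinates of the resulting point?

Translation by (-6, 1) (homogeneous matrix [[1, 0, -6], [0, 1, 1], [0, 0, 1]]):
x' = -2 + -6 = -8
y' = -6 + 1 = -5
Result: (-8, -5)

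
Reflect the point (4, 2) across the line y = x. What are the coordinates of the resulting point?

Reflection across line y = x: (4, 2) → (2, 4)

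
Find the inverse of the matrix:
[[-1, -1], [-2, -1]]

For [[a,b],[c,d]], inverse = (1/det)·[[d,-b],[-c,a]]
det = (-1)(-1) - (-1)(-2) = 1 - 2 = -1
Inverse = (1/-1)·[[-1, 1], [2, -1]]
= [[1, -1], [-2, 1]]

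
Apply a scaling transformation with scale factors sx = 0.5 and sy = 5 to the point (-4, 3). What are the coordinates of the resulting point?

Scaling matrix:
[[0.50, 0], [0, 5]]
Result: (-4 × 0.5, 3 × 5) = (-2, 15)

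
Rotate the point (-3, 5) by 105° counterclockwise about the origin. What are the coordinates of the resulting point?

Rotation matrix for 105°: [[cos 105°, -sin 105°], [sin 105°, cos 105°]] ≈ [[-0.258819, -0.965926], [0.965926, -0.258819]]
[[-0.258819, -0.965926], [0.965926, -0.258819]] × [-3, 5]ᵀ ≈ [-4.0532, -4.1919]ᵀ
Result: (-4.0532, -4.1919)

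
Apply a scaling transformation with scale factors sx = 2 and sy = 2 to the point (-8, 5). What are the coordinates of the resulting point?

Scaling matrix:
[[2, 0], [0, 2]]
Result: (-8 × 2, 5 × 2) = (-16, 10)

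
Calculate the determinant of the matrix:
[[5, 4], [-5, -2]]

For a 2×2 matrix [[a, b], [c, d]], det = ad - bc
det = (5)(-2) - (4)(-5) = -10 - -20 = 10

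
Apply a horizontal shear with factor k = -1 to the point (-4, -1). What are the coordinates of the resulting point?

Shear matrix for horizontal shear with factor k = -1:
[[1, -1], [0, 1]]
Result: (-4, -1) → (-3, -1)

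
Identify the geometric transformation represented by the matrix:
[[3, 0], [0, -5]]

This matrix represents: non-uniform scaling by sx = 3, sy = -5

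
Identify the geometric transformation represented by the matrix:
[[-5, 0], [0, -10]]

This matrix represents: non-uniform scaling by sx = -5, sy = -10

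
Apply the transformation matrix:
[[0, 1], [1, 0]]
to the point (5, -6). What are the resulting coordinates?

Matrix multiplication:
[[0, 1], [1, 0]] × [5, -6]ᵀ
= [(0)(5) + (1)(-6), (1)(5) + (0)(-6)]ᵀ
= [-6, 5]ᵀ
Result: (-6, 5)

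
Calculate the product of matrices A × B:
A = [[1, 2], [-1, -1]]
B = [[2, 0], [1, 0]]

Matrix multiplication:
C[0][0] = 1×2 + 2×1 = 4
C[0][1] = 1×0 + 2×0 = 0
C[1][0] = -1×2 + -1×1 = -3
C[1][1] = -1×0 + -1×0 = 0
Result: [[4, 0], [-3, 0]]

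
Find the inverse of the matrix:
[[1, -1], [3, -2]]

For [[a,b],[c,d]], inverse = (1/det)·[[d,-b],[-c,a]]
det = (1)(-2) - (-1)(3) = -2 - -3 = 1
Inverse = [[-2, 1], [-3, 1]]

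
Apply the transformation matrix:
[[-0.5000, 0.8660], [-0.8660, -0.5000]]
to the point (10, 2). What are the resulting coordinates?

Matrix multiplication:
[[-0.5000, 0.8660], [-0.8660, -0.5000]] × [10, 2]ᵀ
= [(-0.5000)(10) + (0.8660)(2), (-0.8660)(10) + (-0.5000)(2)]ᵀ
= [-3.2680, -9.6600]ᵀ
Result: (-3.2680, -9.6600)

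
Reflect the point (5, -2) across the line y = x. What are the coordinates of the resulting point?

Reflection across line y = x: (5, -2) → (-2, 5)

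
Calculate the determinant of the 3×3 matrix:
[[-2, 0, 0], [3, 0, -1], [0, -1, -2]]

Expansion along first row:
det = -2·det([[0,-1],[-1,-2]]) - 0·det([[3,-1],[0,-2]]) + 0·det([[3,0],[0,-1]])
    = -2·(0·-2 - -1·-1) - 0·(3·-2 - -1·0) + 0·(3·-1 - 0·0)
    = -2·-1 - 0·-6 + 0·-3
    = 2 + 0 + 0 = 2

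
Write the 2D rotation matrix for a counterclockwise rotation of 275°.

Rotation matrix formula: [[cos θ, -sin θ], [sin θ, cos θ]]
For θ = 275°:
cos(275°) = 0.0872
sin(275°) = -0.9962
Result: [[0.0872, 0.9962], [-0.9962, 0.0872]]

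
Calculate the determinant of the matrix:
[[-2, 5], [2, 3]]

For a 2×2 matrix [[a, b], [c, d]], det = ad - bc
det = (-2)(3) - (5)(2) = -6 - 10 = -16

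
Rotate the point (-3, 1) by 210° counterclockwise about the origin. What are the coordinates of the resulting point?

Rotation matrix for 210°: [[cos 210°, -sin 210°], [sin 210°, cos 210°]] ≈ [[-0.866025, 0.500000], [-0.500000, -0.866025]]
[[-0.866025, 0.500000], [-0.500000, -0.866025]] × [-3, 1]ᵀ ≈ [3.0981, 0.6340]ᵀ
Result: (3.0981, 0.6340)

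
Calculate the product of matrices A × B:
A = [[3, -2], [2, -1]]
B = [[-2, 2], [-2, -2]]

Matrix multiplication:
C[0][0] = 3×-2 + -2×-2 = -2
C[0][1] = 3×2 + -2×-2 = 10
C[1][0] = 2×-2 + -1×-2 = -2
C[1][1] = 2×2 + -1×-2 = 6
Result: [[-2, 10], [-2, 6]]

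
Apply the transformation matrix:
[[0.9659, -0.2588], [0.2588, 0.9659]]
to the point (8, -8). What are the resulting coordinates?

Matrix multiplication:
[[0.9659, -0.2588], [0.2588, 0.9659]] × [8, -8]ᵀ
= [(0.9659)(8) + (-0.2588)(-8), (0.2588)(8) + (0.9659)(-8)]ᵀ
= [9.7976, -5.6568]ᵀ
Result: (9.7976, -5.6568)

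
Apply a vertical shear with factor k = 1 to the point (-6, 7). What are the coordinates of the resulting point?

Shear matrix for vertical shear with factor k = 1:
[[1, 0], [1, 1]]
Result: (-6, 7) → (-6, 1)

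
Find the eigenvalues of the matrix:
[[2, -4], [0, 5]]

Characteristic equation: det(A - λI) = 0
λ² - (trace)λ + (det) = 0
trace = 2 + 5 = 7, det = (2)(5) - (-4)(0) = 10
λ² - (7)λ + (10) = 0
λ = (7 ± √((7)² - 4·(10))) / 2 = (7 ± √9) / 2
Solving: λ = 2, 5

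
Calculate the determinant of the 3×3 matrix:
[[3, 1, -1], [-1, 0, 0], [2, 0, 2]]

Expansion along first row:
det = 3·det([[0,0],[0,2]]) - 1·det([[-1,0],[2,2]]) + -1·det([[-1,0],[2,0]])
    = 3·(0·2 - 0·0) - 1·(-1·2 - 0·2) + -1·(-1·0 - 0·2)
    = 3·0 - 1·-2 + -1·0
    = 0 + 2 + 0 = 2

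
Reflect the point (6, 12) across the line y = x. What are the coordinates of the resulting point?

Reflection across line y = x: (6, 12) → (12, 6)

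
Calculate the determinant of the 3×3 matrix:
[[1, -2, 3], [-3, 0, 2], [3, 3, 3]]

Expansion along first row:
det = 1·det([[0,2],[3,3]]) - -2·det([[-3,2],[3,3]]) + 3·det([[-3,0],[3,3]])
    = 1·(0·3 - 2·3) - -2·(-3·3 - 2·3) + 3·(-3·3 - 0·3)
    = 1·-6 - -2·-15 + 3·-9
    = -6 + -30 + -27 = -63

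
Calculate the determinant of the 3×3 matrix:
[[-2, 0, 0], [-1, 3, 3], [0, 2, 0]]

Expansion along first row:
det = -2·det([[3,3],[2,0]]) - 0·det([[-1,3],[0,0]]) + 0·det([[-1,3],[0,2]])
    = -2·(3·0 - 3·2) - 0·(-1·0 - 3·0) + 0·(-1·2 - 3·0)
    = -2·-6 - 0·0 + 0·-2
    = 12 + 0 + 0 = 12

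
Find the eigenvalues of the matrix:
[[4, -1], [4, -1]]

Characteristic equation: det(A - λI) = 0
λ² - (trace)λ + (det) = 0
trace = 4 + -1 = 3, det = (4)(-1) - (-1)(4) = 0
λ² - (3)λ + (0) = 0
λ = (3 ± √((3)² - 4·(0))) / 2 = (3 ± √9) / 2
Solving: λ = 0, 3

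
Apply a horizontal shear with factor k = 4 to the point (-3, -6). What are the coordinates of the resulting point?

Shear matrix for horizontal shear with factor k = 4:
[[1, 4], [0, 1]]
Result: (-3, -6) → (-27, -6)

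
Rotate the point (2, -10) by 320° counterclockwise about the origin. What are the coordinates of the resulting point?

Rotation matrix for 320°: [[cos 320°, -sin 320°], [sin 320°, cos 320°]] ≈ [[0.766044, 0.642788], [-0.642788, 0.766044]]
[[0.766044, 0.642788], [-0.642788, 0.766044]] × [2, -10]ᵀ ≈ [-4.8958, -8.9460]ᵀ
Result: (-4.8958, -8.9460)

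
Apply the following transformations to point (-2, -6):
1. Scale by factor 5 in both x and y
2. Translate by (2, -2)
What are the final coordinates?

Step 1: Scale (-2, -6) by 5 → (-10, -30)
Step 2: Translate by (2, -2) → (-8, -32)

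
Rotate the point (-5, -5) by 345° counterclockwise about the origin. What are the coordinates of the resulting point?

Rotation matrix for 345°: [[cos 345°, -sin 345°], [sin 345°, cos 345°]] ≈ [[0.965926, 0.258819], [-0.258819, 0.965926]]
[[0.965926, 0.258819], [-0.258819, 0.965926]] × [-5, -5]ᵀ ≈ [-6.1237, -3.5355]ᵀ
Result: (-6.1237, -3.5355)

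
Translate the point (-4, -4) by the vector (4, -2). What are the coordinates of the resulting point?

Translation by (4, -2) (homogeneous matrix [[1, 0, 4], [0, 1, -2], [0, 0, 1]]):
x' = -4 + 4 = 0
y' = -4 + -2 = -6
Result: (0, -6)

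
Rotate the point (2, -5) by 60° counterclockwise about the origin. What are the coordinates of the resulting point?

Rotation matrix for 60°: [[cos 60°, -sin 60°], [sin 60°, cos 60°]] ≈ [[0.500000, -0.866025], [0.866025, 0.500000]]
[[0.500000, -0.866025], [0.866025, 0.500000]] × [2, -5]ᵀ ≈ [5.3301, -0.7679]ᵀ
Result: (5.3301, -0.7679)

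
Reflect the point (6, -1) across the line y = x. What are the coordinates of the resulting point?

Reflection across line y = x: (6, -1) → (-1, 6)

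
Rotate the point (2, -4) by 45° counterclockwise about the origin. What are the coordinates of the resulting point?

Rotation matrix for 45°: [[cos 45°, -sin 45°], [sin 45°, cos 45°]] ≈ [[0.707107, -0.707107], [0.707107, 0.707107]]
[[0.707107, -0.707107], [0.707107, 0.707107]] × [2, -4]ᵀ ≈ [4.2426, -1.4142]ᵀ
Result: (4.2426, -1.4142)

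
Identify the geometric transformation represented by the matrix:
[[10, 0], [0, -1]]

This matrix represents: non-uniform scaling by sx = 10, sy = -1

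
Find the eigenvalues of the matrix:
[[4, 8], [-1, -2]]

Characteristic equation: det(A - λI) = 0
λ² - (trace)λ + (det) = 0
trace = 4 + -2 = 2, det = (4)(-2) - (8)(-1) = 0
λ² - (2)λ + (0) = 0
λ = (2 ± √((2)² - 4·(0))) / 2 = (2 ± √4) / 2
Solving: λ = 0, 2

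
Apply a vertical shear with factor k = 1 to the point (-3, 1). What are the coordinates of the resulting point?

Shear matrix for vertical shear with factor k = 1:
[[1, 0], [1, 1]]
Result: (-3, 1) → (-3, -2)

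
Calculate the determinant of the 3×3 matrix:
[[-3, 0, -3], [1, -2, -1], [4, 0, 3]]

Expansion along first row:
det = -3·det([[-2,-1],[0,3]]) - 0·det([[1,-1],[4,3]]) + -3·det([[1,-2],[4,0]])
    = -3·(-2·3 - -1·0) - 0·(1·3 - -1·4) + -3·(1·0 - -2·4)
    = -3·-6 - 0·7 + -3·8
    = 18 + 0 + -24 = -6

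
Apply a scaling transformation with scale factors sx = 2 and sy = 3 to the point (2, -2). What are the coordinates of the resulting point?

Scaling matrix:
[[2, 0], [0, 3]]
Result: (2 × 2, -2 × 3) = (4, -6)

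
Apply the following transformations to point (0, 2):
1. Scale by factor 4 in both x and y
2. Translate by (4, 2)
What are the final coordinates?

Step 1: Scale (0, 2) by 4 → (0, 8)
Step 2: Translate by (4, 2) → (4, 10)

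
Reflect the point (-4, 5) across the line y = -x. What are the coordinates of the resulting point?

Reflection across line y = -x: (-4, 5) → (-5, 4)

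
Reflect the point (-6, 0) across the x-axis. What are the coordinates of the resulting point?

Reflection across x-axis: (-6, 0) → (-6, 0)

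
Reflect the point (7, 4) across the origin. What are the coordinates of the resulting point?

Reflection across origin: (7, 4) → (-7, -4)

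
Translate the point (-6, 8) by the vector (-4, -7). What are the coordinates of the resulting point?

Translation by (-4, -7) (homogeneous matrix [[1, 0, -4], [0, 1, -7], [0, 0, 1]]):
x' = -6 + -4 = -10
y' = 8 + -7 = 1
Result: (-10, 1)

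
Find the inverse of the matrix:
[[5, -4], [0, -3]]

For [[a,b],[c,d]], inverse = (1/det)·[[d,-b],[-c,a]]
det = (5)(-3) - (-4)(0) = -15 - 0 = -15
Inverse = (1/-15)·[[-3, 4], [0, 5]]
= [[1/5, -4/15], [0, -1/3]]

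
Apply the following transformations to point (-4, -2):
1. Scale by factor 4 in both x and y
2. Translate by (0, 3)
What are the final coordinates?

Step 1: Scale (-4, -2) by 4 → (-16, -8)
Step 2: Translate by (0, 3) → (-16, -5)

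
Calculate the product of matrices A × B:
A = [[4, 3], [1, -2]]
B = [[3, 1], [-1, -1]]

Matrix multiplication:
C[0][0] = 4×3 + 3×-1 = 9
C[0][1] = 4×1 + 3×-1 = 1
C[1][0] = 1×3 + -2×-1 = 5
C[1][1] = 1×1 + -2×-1 = 3
Result: [[9, 1], [5, 3]]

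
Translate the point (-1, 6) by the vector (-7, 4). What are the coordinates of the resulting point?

Translation by (-7, 4) (homogeneous matrix [[1, 0, -7], [0, 1, 4], [0, 0, 1]]):
x' = -1 + -7 = -8
y' = 6 + 4 = 10
Result: (-8, 10)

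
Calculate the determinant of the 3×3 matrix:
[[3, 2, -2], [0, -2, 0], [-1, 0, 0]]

Expansion along first row:
det = 3·det([[-2,0],[0,0]]) - 2·det([[0,0],[-1,0]]) + -2·det([[0,-2],[-1,0]])
    = 3·(-2·0 - 0·0) - 2·(0·0 - 0·-1) + -2·(0·0 - -2·-1)
    = 3·0 - 2·0 + -2·-2
    = 0 + 0 + 4 = 4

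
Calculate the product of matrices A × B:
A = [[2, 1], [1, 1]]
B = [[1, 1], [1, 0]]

Matrix multiplication:
C[0][0] = 2×1 + 1×1 = 3
C[0][1] = 2×1 + 1×0 = 2
C[1][0] = 1×1 + 1×1 = 2
C[1][1] = 1×1 + 1×0 = 1
Result: [[3, 2], [2, 1]]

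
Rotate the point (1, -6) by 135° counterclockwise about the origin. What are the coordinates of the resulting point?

Rotation matrix for 135°: [[cos 135°, -sin 135°], [sin 135°, cos 135°]] ≈ [[-0.707107, -0.707107], [0.707107, -0.707107]]
[[-0.707107, -0.707107], [0.707107, -0.707107]] × [1, -6]ᵀ ≈ [3.5355, 4.9497]ᵀ
Result: (3.5355, 4.9497)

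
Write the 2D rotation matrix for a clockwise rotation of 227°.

Rotation matrix formula: [[cos θ, -sin θ], [sin θ, cos θ]]
A clockwise rotation by 227° is equivalent to a counterclockwise rotation by -227°.
For θ = -227°:
cos(-227°) = -0.6820
sin(-227°) = 0.7314
Result: [[-0.6820, -0.7314], [0.7314, -0.6820]]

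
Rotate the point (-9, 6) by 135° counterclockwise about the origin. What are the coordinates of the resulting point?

Rotation matrix for 135°: [[cos 135°, -sin 135°], [sin 135°, cos 135°]] ≈ [[-0.707107, -0.707107], [0.707107, -0.707107]]
[[-0.707107, -0.707107], [0.707107, -0.707107]] × [-9, 6]ᵀ ≈ [2.1213, -10.6066]ᵀ
Result: (2.1213, -10.6066)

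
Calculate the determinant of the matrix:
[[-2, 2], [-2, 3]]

For a 2×2 matrix [[a, b], [c, d]], det = ad - bc
det = (-2)(3) - (2)(-2) = -6 - -4 = -2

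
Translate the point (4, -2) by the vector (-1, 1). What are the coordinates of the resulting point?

Translation by (-1, 1) (homogeneous matrix [[1, 0, -1], [0, 1, 1], [0, 0, 1]]):
x' = 4 + -1 = 3
y' = -2 + 1 = -1
Result: (3, -1)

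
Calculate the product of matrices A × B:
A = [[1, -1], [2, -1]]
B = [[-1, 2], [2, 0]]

Matrix multiplication:
C[0][0] = 1×-1 + -1×2 = -3
C[0][1] = 1×2 + -1×0 = 2
C[1][0] = 2×-1 + -1×2 = -4
C[1][1] = 2×2 + -1×0 = 4
Result: [[-3, 2], [-4, 4]]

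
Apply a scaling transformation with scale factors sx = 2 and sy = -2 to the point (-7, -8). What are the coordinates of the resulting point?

Scaling matrix:
[[2, 0], [0, -2]]
Result: (-7 × 2, -8 × -2) = (-14, 16)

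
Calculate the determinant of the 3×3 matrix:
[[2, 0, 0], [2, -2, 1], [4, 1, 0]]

Expansion along first row:
det = 2·det([[-2,1],[1,0]]) - 0·det([[2,1],[4,0]]) + 0·det([[2,-2],[4,1]])
    = 2·(-2·0 - 1·1) - 0·(2·0 - 1·4) + 0·(2·1 - -2·4)
    = 2·-1 - 0·-4 + 0·10
    = -2 + 0 + 0 = -2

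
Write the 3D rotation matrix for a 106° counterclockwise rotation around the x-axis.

Rotation matrix for counterclockwise 106° around x-axis:
cos(106°) = -0.2756, sin(106°) = 0.9613
Result: [[1, 0, 0], [0, -0.2756, -0.9613], [0, 0.9613, -0.2756]]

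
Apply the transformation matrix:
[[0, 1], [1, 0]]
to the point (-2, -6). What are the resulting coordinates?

Matrix multiplication:
[[0, 1], [1, 0]] × [-2, -6]ᵀ
= [(0)(-2) + (1)(-6), (1)(-2) + (0)(-6)]ᵀ
= [-6, -2]ᵀ
Result: (-6, -2)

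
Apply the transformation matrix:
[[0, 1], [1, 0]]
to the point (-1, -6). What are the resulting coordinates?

Matrix multiplication:
[[0, 1], [1, 0]] × [-1, -6]ᵀ
= [(0)(-1) + (1)(-6), (1)(-1) + (0)(-6)]ᵀ
= [-6, -1]ᵀ
Result: (-6, -1)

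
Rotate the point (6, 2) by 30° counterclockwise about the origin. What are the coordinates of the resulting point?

Rotation matrix for 30°: [[cos 30°, -sin 30°], [sin 30°, cos 30°]] ≈ [[0.866025, -0.500000], [0.500000, 0.866025]]
[[0.866025, -0.500000], [0.500000, 0.866025]] × [6, 2]ᵀ ≈ [4.1962, 4.7321]ᵀ
Result: (4.1962, 4.7321)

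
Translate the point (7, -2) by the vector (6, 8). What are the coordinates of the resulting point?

Translation by (6, 8) (homogeneous matrix [[1, 0, 6], [0, 1, 8], [0, 0, 1]]):
x' = 7 + 6 = 13
y' = -2 + 8 = 6
Result: (13, 6)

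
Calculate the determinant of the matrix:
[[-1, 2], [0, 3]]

For a 2×2 matrix [[a, b], [c, d]], det = ad - bc
det = (-1)(3) - (2)(0) = -3 - 0 = -3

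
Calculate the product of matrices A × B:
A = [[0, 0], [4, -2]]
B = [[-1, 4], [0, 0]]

Matrix multiplication:
C[0][0] = 0×-1 + 0×0 = 0
C[0][1] = 0×4 + 0×0 = 0
C[1][0] = 4×-1 + -2×0 = -4
C[1][1] = 4×4 + -2×0 = 16
Result: [[0, 0], [-4, 16]]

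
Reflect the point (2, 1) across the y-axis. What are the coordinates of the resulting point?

Reflection across y-axis: (2, 1) → (-2, 1)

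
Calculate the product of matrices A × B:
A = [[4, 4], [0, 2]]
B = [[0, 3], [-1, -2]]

Matrix multiplication:
C[0][0] = 4×0 + 4×-1 = -4
C[0][1] = 4×3 + 4×-2 = 4
C[1][0] = 0×0 + 2×-1 = -2
C[1][1] = 0×3 + 2×-2 = -4
Result: [[-4, 4], [-2, -4]]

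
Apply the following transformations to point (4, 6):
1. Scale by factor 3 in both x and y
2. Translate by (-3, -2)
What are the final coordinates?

Step 1: Scale (4, 6) by 3 → (12, 18)
Step 2: Translate by (-3, -2) → (9, 16)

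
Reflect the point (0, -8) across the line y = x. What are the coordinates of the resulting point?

Reflection across line y = x: (0, -8) → (-8, 0)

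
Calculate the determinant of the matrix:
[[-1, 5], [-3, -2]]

For a 2×2 matrix [[a, b], [c, d]], det = ad - bc
det = (-1)(-2) - (5)(-3) = 2 - -15 = 17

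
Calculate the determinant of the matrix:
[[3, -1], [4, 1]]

For a 2×2 matrix [[a, b], [c, d]], det = ad - bc
det = (3)(1) - (-1)(4) = 3 - -4 = 7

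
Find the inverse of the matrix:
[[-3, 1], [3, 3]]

For [[a,b],[c,d]], inverse = (1/det)·[[d,-b],[-c,a]]
det = (-3)(3) - (1)(3) = -9 - 3 = -12
Inverse = (1/-12)·[[3, -1], [-3, -3]]
= [[-1/4, 1/12], [1/4, 1/4]]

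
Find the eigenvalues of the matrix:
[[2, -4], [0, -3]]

Characteristic equation: det(A - λI) = 0
λ² - (trace)λ + (det) = 0
trace = 2 + -3 = -1, det = (2)(-3) - (-4)(0) = -6
λ² - (-1)λ + (-6) = 0
λ = (-1 ± √((-1)² - 4·(-6))) / 2 = (-1 ± √25) / 2
Solving: λ = -3, 2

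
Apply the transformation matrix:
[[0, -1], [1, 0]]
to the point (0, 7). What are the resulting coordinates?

Matrix multiplication:
[[0, -1], [1, 0]] × [0, 7]ᵀ
= [(0)(0) + (-1)(7), (1)(0) + (0)(7)]ᵀ
= [-7, 0]ᵀ
Result: (-7, 0)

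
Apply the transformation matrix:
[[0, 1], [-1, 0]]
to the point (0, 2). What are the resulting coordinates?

Matrix multiplication:
[[0, 1], [-1, 0]] × [0, 2]ᵀ
= [(0)(0) + (1)(2), (-1)(0) + (0)(2)]ᵀ
= [2, 0]ᵀ
Result: (2, 0)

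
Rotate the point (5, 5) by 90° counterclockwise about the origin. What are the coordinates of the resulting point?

Rotation matrix for 90°: [[cos 90°, -sin 90°], [sin 90°, cos 90°]] = [[0, -1], [1, 0]]
[[0, -1], [1, 0]] × [5, 5]ᵀ = [-5, 5]ᵀ
Result: (-5, 5)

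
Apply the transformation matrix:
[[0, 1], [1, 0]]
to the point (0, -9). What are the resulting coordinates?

Matrix multiplication:
[[0, 1], [1, 0]] × [0, -9]ᵀ
= [(0)(0) + (1)(-9), (1)(0) + (0)(-9)]ᵀ
= [-9, 0]ᵀ
Result: (-9, 0)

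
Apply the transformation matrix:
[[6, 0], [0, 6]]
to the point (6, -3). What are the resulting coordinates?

Matrix multiplication:
[[6, 0], [0, 6]] × [6, -3]ᵀ
= [(6)(6) + (0)(-3), (0)(6) + (6)(-3)]ᵀ
= [36, -18]ᵀ
Result: (36, -18)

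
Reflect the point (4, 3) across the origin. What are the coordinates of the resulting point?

Reflection across origin: (4, 3) → (-4, -3)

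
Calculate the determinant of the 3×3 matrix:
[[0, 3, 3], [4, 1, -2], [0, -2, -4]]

Expansion along first row:
det = 0·det([[1,-2],[-2,-4]]) - 3·det([[4,-2],[0,-4]]) + 3·det([[4,1],[0,-2]])
    = 0·(1·-4 - -2·-2) - 3·(4·-4 - -2·0) + 3·(4·-2 - 1·0)
    = 0·-8 - 3·-16 + 3·-8
    = 0 + 48 + -24 = 24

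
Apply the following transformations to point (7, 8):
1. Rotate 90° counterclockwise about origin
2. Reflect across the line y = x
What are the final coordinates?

Step 1: Rotate 90° → (-8, 7)
Step 2: Reflect across line y = x → (7, -8)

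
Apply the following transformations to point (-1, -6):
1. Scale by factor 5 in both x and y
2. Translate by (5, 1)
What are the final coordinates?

Step 1: Scale (-1, -6) by 5 → (-5, -30)
Step 2: Translate by (5, 1) → (0, -29)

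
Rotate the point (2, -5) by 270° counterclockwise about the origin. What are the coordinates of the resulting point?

Rotation matrix for 270°: [[cos 270°, -sin 270°], [sin 270°, cos 270°]] = [[0, 1], [-1, 0]]
[[0, 1], [-1, 0]] × [2, -5]ᵀ = [-5, -2]ᵀ
Result: (-5, -2)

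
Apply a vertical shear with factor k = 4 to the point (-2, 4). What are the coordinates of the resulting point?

Shear matrix for vertical shear with factor k = 4:
[[1, 0], [4, 1]]
Result: (-2, 4) → (-2, -4)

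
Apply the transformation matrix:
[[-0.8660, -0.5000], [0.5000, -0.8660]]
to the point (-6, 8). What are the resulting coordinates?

Matrix multiplication:
[[-0.8660, -0.5000], [0.5000, -0.8660]] × [-6, 8]ᵀ
= [(-0.8660)(-6) + (-0.5000)(8), (0.5000)(-6) + (-0.8660)(8)]ᵀ
= [1.1960, -9.9280]ᵀ
Result: (1.1960, -9.9280)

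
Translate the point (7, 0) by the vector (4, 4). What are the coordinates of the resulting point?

Translation by (4, 4) (homogeneous matrix [[1, 0, 4], [0, 1, 4], [0, 0, 1]]):
x' = 7 + 4 = 11
y' = 0 + 4 = 4
Result: (11, 4)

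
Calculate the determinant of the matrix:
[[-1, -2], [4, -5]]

For a 2×2 matrix [[a, b], [c, d]], det = ad - bc
det = (-1)(-5) - (-2)(4) = 5 - -8 = 13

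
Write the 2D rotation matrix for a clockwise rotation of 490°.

Rotation matrix formula: [[cos θ, -sin θ], [sin θ, cos θ]]
A clockwise rotation by 490° is equivalent to a counterclockwise rotation by -490°.
For θ = -490°:
cos(-490°) = -0.6428
sin(-490°) = -0.7660
Result: [[-0.6428, 0.7660], [-0.7660, -0.6428]]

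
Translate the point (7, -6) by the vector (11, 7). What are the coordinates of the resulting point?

Translation by (11, 7) (homogeneous matrix [[1, 0, 11], [0, 1, 7], [0, 0, 1]]):
x' = 7 + 11 = 18
y' = -6 + 7 = 1
Result: (18, 1)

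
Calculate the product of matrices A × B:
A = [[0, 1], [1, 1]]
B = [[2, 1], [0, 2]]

Matrix multiplication:
C[0][0] = 0×2 + 1×0 = 0
C[0][1] = 0×1 + 1×2 = 2
C[1][0] = 1×2 + 1×0 = 2
C[1][1] = 1×1 + 1×2 = 3
Result: [[0, 2], [2, 3]]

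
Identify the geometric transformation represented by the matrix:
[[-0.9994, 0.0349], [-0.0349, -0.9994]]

This matrix represents: rotation by 182° counterclockwise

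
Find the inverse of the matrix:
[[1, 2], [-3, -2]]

For [[a,b],[c,d]], inverse = (1/det)·[[d,-b],[-c,a]]
det = (1)(-2) - (2)(-3) = -2 - -6 = 4
Inverse = (1/4)·[[-2, -2], [3, 1]]
= [[-1/2, -1/2], [3/4, 1/4]]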